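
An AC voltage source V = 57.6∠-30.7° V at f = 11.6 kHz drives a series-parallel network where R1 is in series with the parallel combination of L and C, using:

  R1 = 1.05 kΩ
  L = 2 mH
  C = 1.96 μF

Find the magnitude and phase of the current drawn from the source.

Step 1 — Angular frequency: ω = 2π·f = 2π·1.16e+04 = 7.288e+04 rad/s.
Step 2 — Component impedances:
  R1: Z = R = 1050 Ω
  L: Z = jωL = j·7.288e+04·0.002 = 0 + j145.8 Ω
  C: Z = 1/(jωC) = -j/(ω·C) = 0 - j7 Ω
Step 3 — Parallel branch: L || C = 1/(1/L + 1/C) = 0 - j7.353 Ω.
Step 4 — Series with R1: Z_total = R1 + (L || C) = 1050 - j7.353 Ω = 1050∠-0.4° Ω.
Step 5 — Source phasor: V = 57.6∠-30.7° V = 49.53 - j29.41 V.
Step 6 — Ohm's law: I = V / Z_total = (49.53 - j29.41) / (1050 - j7.353) = 0.04736 - j0.02768 A.
Step 7 — Convert to polar: |I| = 0.05486 A, ∠I = -30.3°.

I = 0.05486∠-30.3° A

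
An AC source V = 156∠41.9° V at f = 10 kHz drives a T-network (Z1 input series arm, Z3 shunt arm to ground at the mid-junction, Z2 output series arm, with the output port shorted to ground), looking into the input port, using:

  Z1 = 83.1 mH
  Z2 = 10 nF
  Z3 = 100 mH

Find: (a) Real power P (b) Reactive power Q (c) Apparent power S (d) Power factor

Step 1 — Angular frequency: ω = 2π·f = 2π·1e+04 = 6.283e+04 rad/s.
Step 2 — Component impedances:
  Z1: Z = jωL = j·6.283e+04·0.0831 = 0 + j5221 Ω
  Z2: Z = 1/(jωC) = -j/(ω·C) = 0 - j1592 Ω
  Z3: Z = jωL = j·6.283e+04·0.1 = 0 + j6283 Ω
Step 3 — With the output port shorted to ground, the output series arm Z2 runs from the junction to ground; the shunt arm Z3 also runs from the junction to ground. They appear in parallel: Z3 || Z2 = 0 - j2131 Ω.
Step 4 — Series with input arm Z1: Z_in = Z1 + (Z3 || Z2) = 0 + j3090 Ω = 3090∠90.0° Ω.
Step 5 — Source phasor: V = 156∠41.9° V = 116.1 + j104.2 V.
Step 6 — Current: I = V / Z = 0.03372 - j0.03758 A = 0.05049∠-48.1° A.
Step 7 — Complex power: S = V·I* = 0 + j7.876 VA.
Step 8 — Real power: P = Re(S) = 0 W.
Step 9 — Reactive power: Q = Im(S) = 7.876 VAR.
Step 10 — Apparent power: |S| = 7.876 VA.
Step 11 — Power factor: PF = P/|S| = 0 (lagging).

(a) P = 0 W  (b) Q = 7.876 VAR  (c) S = 7.876 VA  (d) PF = 0 (lagging)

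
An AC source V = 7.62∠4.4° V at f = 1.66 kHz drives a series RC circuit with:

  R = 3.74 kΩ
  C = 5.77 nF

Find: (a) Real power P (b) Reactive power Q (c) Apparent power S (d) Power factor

Step 1 — Angular frequency: ω = 2π·f = 2π·1660 = 1.043e+04 rad/s.
Step 2 — Component impedances:
  R: Z = R = 3740 Ω
  C: Z = 1/(jωC) = -j/(ω·C) = 0 - j1.662e+04 Ω
Step 3 — Series combination: Z_total = R + C = 3740 - j1.662e+04 Ω = 1.703e+04∠-77.3° Ω.
Step 4 — Source phasor: V = 7.62∠4.4° V = 7.598 + j0.5846 V.
Step 5 — Current: I = V / Z = 6.447e-05 + j0.0004427 A = 0.0004474∠81.7° A.
Step 6 — Complex power: S = V·I* = 0.0007486 - j0.003326 VA.
Step 7 — Real power: P = Re(S) = 0.0007486 W.
Step 8 — Reactive power: Q = Im(S) = -0.003326 VAR.
Step 9 — Apparent power: |S| = 0.003409 VA.
Step 10 — Power factor: PF = P/|S| = 0.2196 (leading).

(a) P = 0.0007486 W  (b) Q = -0.003326 VAR  (c) S = 0.003409 VA  (d) PF = 0.2196 (leading)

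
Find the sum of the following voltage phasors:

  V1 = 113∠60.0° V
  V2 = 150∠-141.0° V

Step 1 — Convert each phasor to rectangular form:
  V1 = 113·(cos(60.0°) + j·sin(60.0°)) = 56.5 + j97.86 V
  V2 = 150·(cos(-141.0°) + j·sin(-141.0°)) = -116.6 - j94.4 V
Step 2 — Sum components: V_total = -60.07 + j3.463 V.
Step 3 — Convert to polar: |V_total| = 60.17 V, ∠V_total = 176.7°.

V_total = 60.17∠176.7° V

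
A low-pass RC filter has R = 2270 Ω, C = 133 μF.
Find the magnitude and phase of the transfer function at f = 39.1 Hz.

Step 1 — Angular frequency: ω = 2π·39.1 = 245.7 rad/s.
Step 2 — Transfer function: H(jω) = 1/(1 + jωRC).
Step 3 — Denominator: 1 + jωRC = 1 + j·245.7·2270·0.000133 = 1 + j74.17.
Step 4 — H = 0.0001817 - j0.01348.
Step 5 — Magnitude: |H| = 0.01348 (-37.4 dB); phase: φ = -89.2°.

|H| = 0.01348 (-37.4 dB), φ = -89.2°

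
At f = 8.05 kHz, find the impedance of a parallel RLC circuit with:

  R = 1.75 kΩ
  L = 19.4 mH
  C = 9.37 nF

Step 1 — Angular frequency: ω = 2π·f = 2π·8050 = 5.058e+04 rad/s.
Step 2 — Component impedances:
  R: Z = R = 1750 Ω
  L: Z = jωL = j·5.058e+04·0.0194 = 0 + j981.2 Ω
  C: Z = 1/(jωC) = -j/(ω·C) = 0 - j2110 Ω
Step 3 — Parallel combination: 1/Z_total = 1/R + 1/L + 1/C; Z_total = 916.1 + j874 Ω = 1266∠43.7° Ω.

Z = 916.1 + j874 Ω = 1266∠43.7° Ω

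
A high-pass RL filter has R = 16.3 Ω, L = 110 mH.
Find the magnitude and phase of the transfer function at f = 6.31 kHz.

Step 1 — Angular frequency: ω = 2π·6310 = 3.965e+04 rad/s.
Step 2 — Transfer function: H(jω) = jωL/(R + jωL).
Step 3 — Numerator jωL = j·4361; denominator R + jωL = 16.3 + j4361.
Step 4 — H = 1 + j0.003737.
Step 5 — Magnitude: |H| = 1 (-0.0 dB); phase: φ = 0.2°.

|H| = 1 (-0.0 dB), φ = 0.2°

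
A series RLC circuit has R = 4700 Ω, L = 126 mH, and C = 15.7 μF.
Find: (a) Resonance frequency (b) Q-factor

Step 1 — Resonance condition Im(Z)=0 gives ω₀ = 1/√(LC).
Step 2 — ω₀ = 1/√(0.126·1.57e-05) = 711 rad/s.
Step 3 — f₀ = ω₀/(2π) = 113.2 Hz.
Step 4 — Series Q: Q = ω₀L/R = 711·0.126/4700 = 0.01906.

(a) f₀ = 113.2 Hz  (b) Q = 0.01906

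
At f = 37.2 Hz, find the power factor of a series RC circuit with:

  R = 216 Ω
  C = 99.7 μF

Step 1 — Angular frequency: ω = 2π·f = 2π·37.2 = 233.7 rad/s.
Step 2 — Component impedances:
  R: Z = R = 216 Ω
  C: Z = 1/(jωC) = -j/(ω·C) = 0 - j42.91 Ω
Step 3 — Series combination: Z_total = R + C = 216 - j42.91 Ω = 220.2∠-11.2° Ω.
Step 4 — Power factor: PF = cos(φ) = Re(Z)/|Z| = 216/220.22 = 0.9808.
Step 5 — Type: Im(Z) = -42.91 ⇒ leading (phase φ = -11.2°).

PF = 0.9808 (leading, φ = -11.2°)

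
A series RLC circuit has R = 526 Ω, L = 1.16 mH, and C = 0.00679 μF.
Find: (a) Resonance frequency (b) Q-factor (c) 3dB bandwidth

Step 1 — Resonance condition Im(Z)=0 gives ω₀ = 1/√(LC).
Step 2 — ω₀ = 1/√(0.00116·6.79e-09) = 3.563e+05 rad/s.
Step 3 — f₀ = ω₀/(2π) = 5.671e+04 Hz.
Step 4 — Series Q: Q = ω₀L/R = 3.563e+05·0.00116/526 = 0.7858.
Step 5 — 3dB bandwidth: Δω = ω₀/Q = 4.534e+05 rad/s; BW = Δω/(2π) = 7.217e+04 Hz.

(a) f₀ = 5.671e+04 Hz  (b) Q = 0.7858  (c) BW = 7.217e+04 Hz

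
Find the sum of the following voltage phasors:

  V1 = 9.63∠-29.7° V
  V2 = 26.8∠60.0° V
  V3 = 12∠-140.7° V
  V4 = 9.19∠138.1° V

Step 1 — Convert each phasor to rectangular form:
  V1 = 9.63·(cos(-29.7°) + j·sin(-29.7°)) = 8.365 - j4.771 V
  V2 = 26.8·(cos(60.0°) + j·sin(60.0°)) = 13.4 + j23.21 V
  V3 = 12·(cos(-140.7°) + j·sin(-140.7°)) = -9.286 - j7.601 V
  V4 = 9.19·(cos(138.1°) + j·sin(138.1°)) = -6.84 + j6.137 V
Step 2 — Sum components: V_total = 5.639 + j16.98 V.
Step 3 — Convert to polar: |V_total| = 17.89 V, ∠V_total = 71.6°.

V_total = 17.89∠71.6° V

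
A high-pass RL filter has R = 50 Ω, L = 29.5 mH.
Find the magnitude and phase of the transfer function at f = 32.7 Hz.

Step 1 — Angular frequency: ω = 2π·32.7 = 205.5 rad/s.
Step 2 — Transfer function: H(jω) = jωL/(R + jωL).
Step 3 — Numerator jωL = j·6.061; denominator R + jωL = 50 + j6.061.
Step 4 — H = 0.01448 + j0.1195.
Step 5 — Magnitude: |H| = 0.1203 (-18.4 dB); phase: φ = 83.1°.

|H| = 0.1203 (-18.4 dB), φ = 83.1°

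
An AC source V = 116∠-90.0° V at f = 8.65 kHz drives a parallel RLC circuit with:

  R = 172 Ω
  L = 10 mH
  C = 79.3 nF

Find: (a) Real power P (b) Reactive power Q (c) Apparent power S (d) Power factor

Step 1 — Angular frequency: ω = 2π·f = 2π·8650 = 5.435e+04 rad/s.
Step 2 — Component impedances:
  R: Z = R = 172 Ω
  L: Z = jωL = j·5.435e+04·0.01 = 0 + j543.5 Ω
  C: Z = 1/(jωC) = -j/(ω·C) = 0 - j232 Ω
Step 3 — Parallel combination: 1/Z_total = 1/R + 1/L + 1/C; Z_total = 145.7 - j61.9 Ω = 158.3∠-23.0° Ω.
Step 4 — Source phasor: V = 116∠-90.0° V = 0 - j116 V.
Step 5 — Current: I = V / Z = 0.2865 - j0.6744 A = 0.7328∠-67.0° A.
Step 6 — Complex power: S = V·I* = 78.23 - j33.24 VA.
Step 7 — Real power: P = Re(S) = 78.23 W.
Step 8 — Reactive power: Q = Im(S) = -33.24 VAR.
Step 9 — Apparent power: |S| = 85 VA.
Step 10 — Power factor: PF = P/|S| = 0.9204 (leading).

(a) P = 78.23 W  (b) Q = -33.24 VAR  (c) S = 85 VA  (d) PF = 0.9204 (leading)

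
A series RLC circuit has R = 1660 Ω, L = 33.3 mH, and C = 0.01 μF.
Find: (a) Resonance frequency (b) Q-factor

Step 1 — Resonance condition Im(Z)=0 gives ω₀ = 1/√(LC).
Step 2 — ω₀ = 1/√(0.0333·1e-08) = 5.48e+04 rad/s.
Step 3 — f₀ = ω₀/(2π) = 8722 Hz.
Step 4 — Series Q: Q = ω₀L/R = 5.48e+04·0.0333/1660 = 1.099.

(a) f₀ = 8722 Hz  (b) Q = 1.099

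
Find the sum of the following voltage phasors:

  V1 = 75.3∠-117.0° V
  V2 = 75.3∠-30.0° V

Step 1 — Convert each phasor to rectangular form:
  V1 = 75.3·(cos(-117.0°) + j·sin(-117.0°)) = -34.19 - j67.09 V
  V2 = 75.3·(cos(-30.0°) + j·sin(-30.0°)) = 65.21 - j37.65 V
Step 2 — Sum components: V_total = 31.03 - j104.7 V.
Step 3 — Convert to polar: |V_total| = 109.2 V, ∠V_total = -73.5°.

V_total = 109.2∠-73.5° V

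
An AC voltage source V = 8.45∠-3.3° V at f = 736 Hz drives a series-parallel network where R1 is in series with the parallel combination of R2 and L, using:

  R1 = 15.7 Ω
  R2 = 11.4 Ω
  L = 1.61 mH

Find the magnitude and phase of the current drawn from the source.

Step 1 — Angular frequency: ω = 2π·f = 2π·736 = 4624 rad/s.
Step 2 — Component impedances:
  R1: Z = R = 15.7 Ω
  R2: Z = R = 11.4 Ω
  L: Z = jωL = j·4624·0.00161 = 0 + j7.445 Ω
Step 3 — Parallel branch: R2 || L = 1/(1/R2 + 1/L) = 3.409 + j5.219 Ω.
Step 4 — Series with R1: Z_total = R1 + (R2 || L) = 19.11 + j5.219 Ω = 19.81∠15.3° Ω.
Step 5 — Source phasor: V = 8.45∠-3.3° V = 8.436 - j0.4864 V.
Step 6 — Ohm's law: I = V / Z_total = (8.436 - j0.4864) / (19.11 + j5.219) = 0.4044 - j0.1359 A.
Step 7 — Convert to polar: |I| = 0.4266 A, ∠I = -18.6°.

I = 0.4266∠-18.6° A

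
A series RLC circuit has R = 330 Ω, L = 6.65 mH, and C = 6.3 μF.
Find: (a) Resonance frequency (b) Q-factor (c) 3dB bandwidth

Step 1 — Resonance: ω₀ = 1/√(LC) = 1/√(0.00665·6.3e-06) = 4886 rad/s.
Step 2 — f₀ = ω₀/(2π) = 777.6 Hz.
Step 3 — Series Q: Q = ω₀L/R = 4886·0.00665/330 = 0.09845.
Step 4 — Bandwidth: Δω = ω₀/Q = 4.962e+04 rad/s; BW = Δω/(2π) = 7898 Hz.

(a) f₀ = 777.6 Hz  (b) Q = 0.09845  (c) BW = 7898 Hz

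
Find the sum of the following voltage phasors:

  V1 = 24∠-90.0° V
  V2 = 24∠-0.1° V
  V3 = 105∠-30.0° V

Step 1 — Convert each phasor to rectangular form:
  V1 = 24·(cos(-90.0°) + j·sin(-90.0°)) = 0 - j24 V
  V2 = 24·(cos(-0.1°) + j·sin(-0.1°)) = 24 - j0.04189 V
  V3 = 105·(cos(-30.0°) + j·sin(-30.0°)) = 90.93 - j52.5 V
Step 2 — Sum components: V_total = 114.9 - j76.54 V.
Step 3 — Convert to polar: |V_total| = 138.1 V, ∠V_total = -33.7°.

V_total = 138.1∠-33.7° V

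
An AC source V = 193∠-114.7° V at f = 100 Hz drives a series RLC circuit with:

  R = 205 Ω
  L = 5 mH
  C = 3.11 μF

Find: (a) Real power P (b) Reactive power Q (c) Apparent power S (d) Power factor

Step 1 — Angular frequency: ω = 2π·f = 2π·100 = 628.3 rad/s.
Step 2 — Component impedances:
  R: Z = R = 205 Ω
  L: Z = jωL = j·628.3·0.005 = 0 + j3.142 Ω
  C: Z = 1/(jωC) = -j/(ω·C) = 0 - j511.8 Ω
Step 3 — Series combination: Z_total = R + L + C = 205 - j508.6 Ω = 548.4∠-68.0° Ω.
Step 4 — Source phasor: V = 193∠-114.7° V = -80.65 - j175.3 V.
Step 5 — Current: I = V / Z = 0.2416 - j0.2559 A = 0.352∠-46.7° A.
Step 6 — Complex power: S = V·I* = 25.39 - j63 VA.
Step 7 — Real power: P = Re(S) = 25.39 W.
Step 8 — Reactive power: Q = Im(S) = -63 VAR.
Step 9 — Apparent power: |S| = 67.93 VA.
Step 10 — Power factor: PF = P/|S| = 0.3738 (leading).

(a) P = 25.39 W  (b) Q = -63 VAR  (c) S = 67.93 VA  (d) PF = 0.3738 (leading)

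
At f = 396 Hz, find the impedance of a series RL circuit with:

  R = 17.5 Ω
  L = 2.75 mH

Step 1 — Angular frequency: ω = 2π·f = 2π·396 = 2488 rad/s.
Step 2 — Component impedances:
  R: Z = R = 17.5 Ω
  L: Z = jωL = j·2488·0.00275 = 0 + j6.842 Ω
Step 3 — Series combination: Z_total = R + L = 17.5 + j6.842 Ω = 18.79∠21.4° Ω.

Z = 17.5 + j6.842 Ω = 18.79∠21.4° Ω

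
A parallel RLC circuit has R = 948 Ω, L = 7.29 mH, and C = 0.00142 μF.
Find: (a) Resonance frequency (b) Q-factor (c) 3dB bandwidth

Step 1 — Resonance: ω₀ = 1/√(LC) = 1/√(0.00729·1.42e-09) = 3.108e+05 rad/s.
Step 2 — f₀ = ω₀/(2π) = 4.947e+04 Hz.
Step 3 — Parallel Q: Q = R/(ω₀L) = 948/(3.108e+05·0.00729) = 0.4184.
Step 4 — Bandwidth: Δω = ω₀/Q = 7.429e+05 rad/s; BW = Δω/(2π) = 1.182e+05 Hz.

(a) f₀ = 4.947e+04 Hz  (b) Q = 0.4184  (c) BW = 1.182e+05 Hz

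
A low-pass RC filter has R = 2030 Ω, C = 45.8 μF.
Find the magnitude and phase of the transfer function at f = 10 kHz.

Step 1 — Angular frequency: ω = 2π·1e+04 = 6.283e+04 rad/s.
Step 2 — Transfer function: H(jω) = 1/(1 + jωRC).
Step 3 — Denominator: 1 + jωRC = 1 + j·6.283e+04·2030·4.58e-05 = 1 + j5842.
Step 4 — H = 2.93e-08 - j0.0001712.
Step 5 — Magnitude: |H| = 0.0001712 (-75.3 dB); phase: φ = -90.0°.

|H| = 0.0001712 (-75.3 dB), φ = -90.0°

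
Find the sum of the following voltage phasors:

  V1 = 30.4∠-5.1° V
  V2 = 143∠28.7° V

Step 1 — Convert each phasor to rectangular form:
  V1 = 30.4·(cos(-5.1°) + j·sin(-5.1°)) = 30.28 - j2.702 V
  V2 = 143·(cos(28.7°) + j·sin(28.7°)) = 125.4 + j68.67 V
Step 2 — Sum components: V_total = 155.7 + j65.97 V.
Step 3 — Convert to polar: |V_total| = 169.1 V, ∠V_total = 23.0°.

V_total = 169.1∠23.0° V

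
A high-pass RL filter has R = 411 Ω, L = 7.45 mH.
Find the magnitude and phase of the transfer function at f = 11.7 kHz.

Step 1 — Angular frequency: ω = 2π·1.17e+04 = 7.351e+04 rad/s.
Step 2 — Transfer function: H(jω) = jωL/(R + jωL).
Step 3 — Numerator jωL = j·547.7; denominator R + jωL = 411 + j547.7.
Step 4 — H = 0.6397 + j0.4801.
Step 5 — Magnitude: |H| = 0.7998 (-1.9 dB); phase: φ = 36.9°.

|H| = 0.7998 (-1.9 dB), φ = 36.9°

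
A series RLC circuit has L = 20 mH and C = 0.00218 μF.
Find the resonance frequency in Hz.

Step 1 — Resonance condition Im(Z)=0 gives ω₀ = 1/√(LC).
Step 2 — ω₀ = 1/√(0.02·2.18e-09) = 1.514e+05 rad/s.
Step 3 — f₀ = ω₀/(2π) = 2.41e+04 Hz.

f₀ = 2.41e+04 Hz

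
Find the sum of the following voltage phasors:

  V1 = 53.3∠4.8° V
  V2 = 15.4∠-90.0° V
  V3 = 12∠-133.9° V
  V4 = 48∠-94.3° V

Step 1 — Convert each phasor to rectangular form:
  V1 = 53.3·(cos(4.8°) + j·sin(4.8°)) = 53.11 + j4.46 V
  V2 = 15.4·(cos(-90.0°) + j·sin(-90.0°)) = 0 - j15.4 V
  V3 = 12·(cos(-133.9°) + j·sin(-133.9°)) = -8.321 - j8.647 V
  V4 = 48·(cos(-94.3°) + j·sin(-94.3°)) = -3.599 - j47.86 V
Step 2 — Sum components: V_total = 41.19 - j67.45 V.
Step 3 — Convert to polar: |V_total| = 79.04 V, ∠V_total = -58.6°.

V_total = 79.04∠-58.6° V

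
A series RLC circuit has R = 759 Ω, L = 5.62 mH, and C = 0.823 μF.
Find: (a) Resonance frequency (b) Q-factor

Step 1 — Resonance condition Im(Z)=0 gives ω₀ = 1/√(LC).
Step 2 — ω₀ = 1/√(0.00562·8.23e-07) = 1.47e+04 rad/s.
Step 3 — f₀ = ω₀/(2π) = 2340 Hz.
Step 4 — Series Q: Q = ω₀L/R = 1.47e+04·0.00562/759 = 0.1089.

(a) f₀ = 2340 Hz  (b) Q = 0.1089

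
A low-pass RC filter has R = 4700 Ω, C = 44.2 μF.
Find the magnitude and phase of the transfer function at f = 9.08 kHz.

Step 1 — Angular frequency: ω = 2π·9080 = 5.705e+04 rad/s.
Step 2 — Transfer function: H(jω) = 1/(1 + jωRC).
Step 3 — Denominator: 1 + jωRC = 1 + j·5.705e+04·4700·4.42e-05 = 1 + j1.185e+04.
Step 4 — H = 7.119e-09 - j8.438e-05.
Step 5 — Magnitude: |H| = 8.438e-05 (-81.5 dB); phase: φ = -90.0°.

|H| = 8.438e-05 (-81.5 dB), φ = -90.0°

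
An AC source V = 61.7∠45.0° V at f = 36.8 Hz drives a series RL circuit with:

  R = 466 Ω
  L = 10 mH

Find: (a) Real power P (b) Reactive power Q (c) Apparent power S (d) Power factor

Step 1 — Angular frequency: ω = 2π·f = 2π·36.8 = 231.2 rad/s.
Step 2 — Component impedances:
  R: Z = R = 466 Ω
  L: Z = jωL = j·231.2·0.01 = 0 + j2.312 Ω
Step 3 — Series combination: Z_total = R + L = 466 + j2.312 Ω = 466∠0.3° Ω.
Step 4 — Source phasor: V = 61.7∠45.0° V = 43.63 + j43.63 V.
Step 5 — Current: I = V / Z = 0.09409 + j0.09316 A = 0.1324∠44.7° A.
Step 6 — Complex power: S = V·I* = 8.169 + j0.04053 VA.
Step 7 — Real power: P = Re(S) = 8.169 W.
Step 8 — Reactive power: Q = Im(S) = 0.04053 VAR.
Step 9 — Apparent power: |S| = 8.169 VA.
Step 10 — Power factor: PF = P/|S| = 1 (lagging).

(a) P = 8.169 W  (b) Q = 0.04053 VAR  (c) S = 8.169 VA  (d) PF = 1 (lagging)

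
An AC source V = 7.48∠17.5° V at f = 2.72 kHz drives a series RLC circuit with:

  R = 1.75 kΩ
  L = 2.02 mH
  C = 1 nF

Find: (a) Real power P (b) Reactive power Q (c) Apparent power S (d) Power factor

Step 1 — Angular frequency: ω = 2π·f = 2π·2720 = 1.709e+04 rad/s.
Step 2 — Component impedances:
  R: Z = R = 1750 Ω
  L: Z = jωL = j·1.709e+04·0.00202 = 0 + j34.52 Ω
  C: Z = 1/(jωC) = -j/(ω·C) = 0 - j5.851e+04 Ω
Step 3 — Series combination: Z_total = R + L + C = 1750 - j5.848e+04 Ω = 5.85e+04∠-88.3° Ω.
Step 4 — Source phasor: V = 7.48∠17.5° V = 7.134 + j2.249 V.
Step 5 — Current: I = V / Z = -3.478e-05 + j0.000123 A = 0.0001279∠105.8° A.
Step 6 — Complex power: S = V·I* = 2.861e-05 - j0.0009559 VA.
Step 7 — Real power: P = Re(S) = 2.861e-05 W.
Step 8 — Reactive power: Q = Im(S) = -0.0009559 VAR.
Step 9 — Apparent power: |S| = 0.0009563 VA.
Step 10 — Power factor: PF = P/|S| = 0.02991 (leading).

(a) P = 2.861e-05 W  (b) Q = -0.0009559 VAR  (c) S = 0.0009563 VA  (d) PF = 0.02991 (leading)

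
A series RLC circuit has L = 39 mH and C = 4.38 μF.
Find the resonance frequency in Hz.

Step 1 — Resonance condition Im(Z)=0 gives ω₀ = 1/√(LC).
Step 2 — ω₀ = 1/√(0.039·4.38e-06) = 2420 rad/s.
Step 3 — f₀ = ω₀/(2π) = 385.1 Hz.

f₀ = 385.1 Hz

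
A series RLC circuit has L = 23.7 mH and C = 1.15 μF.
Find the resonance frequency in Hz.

Step 1 — Resonance condition Im(Z)=0 gives ω₀ = 1/√(LC).
Step 2 — ω₀ = 1/√(0.0237·1.15e-06) = 6057 rad/s.
Step 3 — f₀ = ω₀/(2π) = 964 Hz.

f₀ = 964 Hz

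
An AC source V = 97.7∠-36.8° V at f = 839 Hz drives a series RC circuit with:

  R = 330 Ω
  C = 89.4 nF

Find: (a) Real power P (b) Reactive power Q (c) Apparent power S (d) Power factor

Step 1 — Angular frequency: ω = 2π·f = 2π·839 = 5272 rad/s.
Step 2 — Component impedances:
  R: Z = R = 330 Ω
  C: Z = 1/(jωC) = -j/(ω·C) = 0 - j2122 Ω
Step 3 — Series combination: Z_total = R + C = 330 - j2122 Ω = 2147∠-81.2° Ω.
Step 4 — Source phasor: V = 97.7∠-36.8° V = 78.23 - j58.52 V.
Step 5 — Current: I = V / Z = 0.03253 + j0.03181 A = 0.0455∠44.4° A.
Step 6 — Complex power: S = V·I* = 0.6831 - j4.392 VA.
Step 7 — Real power: P = Re(S) = 0.6831 W.
Step 8 — Reactive power: Q = Im(S) = -4.392 VAR.
Step 9 — Apparent power: |S| = 4.445 VA.
Step 10 — Power factor: PF = P/|S| = 0.1537 (leading).

(a) P = 0.6831 W  (b) Q = -4.392 VAR  (c) S = 4.445 VA  (d) PF = 0.1537 (leading)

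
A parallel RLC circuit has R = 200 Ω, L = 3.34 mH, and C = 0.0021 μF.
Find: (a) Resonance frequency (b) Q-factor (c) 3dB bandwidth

Step 1 — Resonance: ω₀ = 1/√(LC) = 1/√(0.00334·2.1e-09) = 3.776e+05 rad/s.
Step 2 — f₀ = ω₀/(2π) = 6.009e+04 Hz.
Step 3 — Parallel Q: Q = R/(ω₀L) = 200/(3.776e+05·0.00334) = 0.1586.
Step 4 — Bandwidth: Δω = ω₀/Q = 2.381e+06 rad/s; BW = Δω/(2π) = 3.789e+05 Hz.

(a) f₀ = 6.009e+04 Hz  (b) Q = 0.1586  (c) BW = 3.789e+05 Hz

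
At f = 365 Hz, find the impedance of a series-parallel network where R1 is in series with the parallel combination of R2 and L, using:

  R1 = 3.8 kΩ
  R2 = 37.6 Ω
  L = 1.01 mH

Step 1 — Angular frequency: ω = 2π·f = 2π·365 = 2293 rad/s.
Step 2 — Component impedances:
  R1: Z = R = 3800 Ω
  R2: Z = R = 37.6 Ω
  L: Z = jωL = j·2293·0.00101 = 0 + j2.316 Ω
Step 3 — Parallel branch: R2 || L = 1/(1/R2 + 1/L) = 0.1422 + j2.308 Ω.
Step 4 — Series with R1: Z_total = R1 + (R2 || L) = 3800 + j2.308 Ω = 3800∠0.0° Ω.

Z = 3800 + j2.308 Ω = 3800∠0.0° Ω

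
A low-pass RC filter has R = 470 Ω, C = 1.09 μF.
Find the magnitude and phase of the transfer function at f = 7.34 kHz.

Step 1 — Angular frequency: ω = 2π·7340 = 4.612e+04 rad/s.
Step 2 — Transfer function: H(jω) = 1/(1 + jωRC).
Step 3 — Denominator: 1 + jωRC = 1 + j·4.612e+04·470·1.09e-06 = 1 + j23.63.
Step 4 — H = 0.001788 - j0.04225.
Step 5 — Magnitude: |H| = 0.04229 (-27.5 dB); phase: φ = -87.6°.

|H| = 0.04229 (-27.5 dB), φ = -87.6°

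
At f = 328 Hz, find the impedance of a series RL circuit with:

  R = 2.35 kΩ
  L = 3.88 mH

Step 1 — Angular frequency: ω = 2π·f = 2π·328 = 2061 rad/s.
Step 2 — Component impedances:
  R: Z = R = 2350 Ω
  L: Z = jωL = j·2061·0.00388 = 0 + j7.996 Ω
Step 3 — Series combination: Z_total = R + L = 2350 + j7.996 Ω = 2350∠0.2° Ω.

Z = 2350 + j7.996 Ω = 2350∠0.2° Ω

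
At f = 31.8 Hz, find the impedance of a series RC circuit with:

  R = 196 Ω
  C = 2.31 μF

Step 1 — Angular frequency: ω = 2π·f = 2π·31.8 = 199.8 rad/s.
Step 2 — Component impedances:
  R: Z = R = 196 Ω
  C: Z = 1/(jωC) = -j/(ω·C) = 0 - j2167 Ω
Step 3 — Series combination: Z_total = R + C = 196 - j2167 Ω = 2175∠-84.8° Ω.

Z = 196 - j2167 Ω = 2175∠-84.8° Ω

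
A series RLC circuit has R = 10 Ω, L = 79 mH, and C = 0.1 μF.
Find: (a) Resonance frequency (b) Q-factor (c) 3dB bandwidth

Step 1 — Resonance: ω₀ = 1/√(LC) = 1/√(0.079·1e-07) = 1.125e+04 rad/s.
Step 2 — f₀ = ω₀/(2π) = 1791 Hz.
Step 3 — Series Q: Q = ω₀L/R = 1.125e+04·0.079/10 = 88.88.
Step 4 — Bandwidth: Δω = ω₀/Q = 126.6 rad/s; BW = Δω/(2π) = 20.15 Hz.

(a) f₀ = 1791 Hz  (b) Q = 88.88  (c) BW = 20.15 Hz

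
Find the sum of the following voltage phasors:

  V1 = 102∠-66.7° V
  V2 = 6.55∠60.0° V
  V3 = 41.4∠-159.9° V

Step 1 — Convert each phasor to rectangular form:
  V1 = 102·(cos(-66.7°) + j·sin(-66.7°)) = 40.35 - j93.68 V
  V2 = 6.55·(cos(60.0°) + j·sin(60.0°)) = 3.275 + j5.672 V
  V3 = 41.4·(cos(-159.9°) + j·sin(-159.9°)) = -38.88 - j14.23 V
Step 2 — Sum components: V_total = 4.742 - j102.2 V.
Step 3 — Convert to polar: |V_total| = 102.3 V, ∠V_total = -87.3°.

V_total = 102.3∠-87.3° V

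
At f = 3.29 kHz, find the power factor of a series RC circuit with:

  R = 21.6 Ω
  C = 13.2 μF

Step 1 — Angular frequency: ω = 2π·f = 2π·3290 = 2.067e+04 rad/s.
Step 2 — Component impedances:
  R: Z = R = 21.6 Ω
  C: Z = 1/(jωC) = -j/(ω·C) = 0 - j3.665 Ω
Step 3 — Series combination: Z_total = R + C = 21.6 - j3.665 Ω = 21.91∠-9.6° Ω.
Step 4 — Power factor: PF = cos(φ) = Re(Z)/|Z| = 21.6/21.91 = 0.9859.
Step 5 — Type: Im(Z) = -3.665 ⇒ leading (phase φ = -9.6°).

PF = 0.9859 (leading, φ = -9.6°)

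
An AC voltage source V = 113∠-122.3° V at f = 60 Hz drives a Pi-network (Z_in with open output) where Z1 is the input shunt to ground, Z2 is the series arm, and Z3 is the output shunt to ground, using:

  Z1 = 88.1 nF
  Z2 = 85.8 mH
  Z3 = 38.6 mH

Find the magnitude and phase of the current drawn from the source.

Step 1 — Angular frequency: ω = 2π·f = 2π·60 = 377 rad/s.
Step 2 — Component impedances:
  Z1: Z = 1/(jωC) = -j/(ω·C) = 0 - j3.011e+04 Ω
  Z2: Z = jωL = j·377·0.0858 = 0 + j32.35 Ω
  Z3: Z = jωL = j·377·0.0386 = 0 + j14.55 Ω
Step 3 — With open output, the series arm Z2 and the output shunt Z3 appear in series to ground: Z2 + Z3 = 0 + j46.9 Ω.
Step 4 — Parallel with input shunt Z1: Z_in = Z1 || (Z2 + Z3) = 0 + j46.97 Ω = 46.97∠90.0° Ω.
Step 5 — Source phasor: V = 113∠-122.3° V = -60.38 - j95.51 V.
Step 6 — Ohm's law: I = V / Z_total = (-60.38 - j95.51) / (0 + j46.97) = -2.033 + j1.286 A.
Step 7 — Convert to polar: |I| = 2.406 A, ∠I = 147.7°.

I = 2.406∠147.7° A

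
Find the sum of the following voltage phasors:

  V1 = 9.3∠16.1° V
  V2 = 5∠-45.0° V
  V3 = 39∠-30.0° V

Step 1 — Convert each phasor to rectangular form:
  V1 = 9.3·(cos(16.1°) + j·sin(16.1°)) = 8.935 + j2.579 V
  V2 = 5·(cos(-45.0°) + j·sin(-45.0°)) = 3.536 - j3.536 V
  V3 = 39·(cos(-30.0°) + j·sin(-30.0°)) = 33.77 - j19.5 V
Step 2 — Sum components: V_total = 46.25 - j20.46 V.
Step 3 — Convert to polar: |V_total| = 50.57 V, ∠V_total = -23.9°.

V_total = 50.57∠-23.9° V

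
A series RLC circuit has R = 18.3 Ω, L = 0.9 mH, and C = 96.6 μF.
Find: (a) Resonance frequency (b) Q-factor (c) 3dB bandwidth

Step 1 — Resonance condition Im(Z)=0 gives ω₀ = 1/√(LC).
Step 2 — ω₀ = 1/√(0.0009·9.66e-05) = 3391 rad/s.
Step 3 — f₀ = ω₀/(2π) = 539.8 Hz.
Step 4 — Series Q: Q = ω₀L/R = 3391·0.0009/18.3 = 0.1668.
Step 5 — 3dB bandwidth: Δω = ω₀/Q = 2.033e+04 rad/s; BW = Δω/(2π) = 3236 Hz.

(a) f₀ = 539.8 Hz  (b) Q = 0.1668  (c) BW = 3236 Hz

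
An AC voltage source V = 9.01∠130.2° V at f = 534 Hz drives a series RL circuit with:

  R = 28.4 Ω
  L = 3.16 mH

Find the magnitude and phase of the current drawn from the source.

Step 1 — Angular frequency: ω = 2π·f = 2π·534 = 3355 rad/s.
Step 2 — Component impedances:
  R: Z = R = 28.4 Ω
  L: Z = jωL = j·3355·0.00316 = 0 + j10.6 Ω
Step 3 — Series combination: Z_total = R + L = 28.4 + j10.6 Ω = 30.31∠20.5° Ω.
Step 4 — Source phasor: V = 9.01∠130.2° V = -5.816 + j6.882 V.
Step 5 — Ohm's law: I = V / Z_total = (-5.816 + j6.882) / (28.4 + j10.6) = -0.1003 + j0.2798 A.
Step 6 — Convert to polar: |I| = 0.2972 A, ∠I = 109.7°.

I = 0.2972∠109.7° A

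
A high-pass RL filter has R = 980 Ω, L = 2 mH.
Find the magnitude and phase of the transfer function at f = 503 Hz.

Step 1 — Angular frequency: ω = 2π·503 = 3160 rad/s.
Step 2 — Transfer function: H(jω) = jωL/(R + jωL).
Step 3 — Numerator jωL = j·6.321; denominator R + jωL = 980 + j6.321.
Step 4 — H = 4.16e-05 + j0.00645.
Step 5 — Magnitude: |H| = 0.00645 (-43.8 dB); phase: φ = 89.6°.

|H| = 0.00645 (-43.8 dB), φ = 89.6°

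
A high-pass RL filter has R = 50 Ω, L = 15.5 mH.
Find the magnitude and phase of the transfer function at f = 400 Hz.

Step 1 — Angular frequency: ω = 2π·400 = 2513 rad/s.
Step 2 — Transfer function: H(jω) = jωL/(R + jωL).
Step 3 — Numerator jωL = j·38.96; denominator R + jωL = 50 + j38.96.
Step 4 — H = 0.3777 + j0.4848.
Step 5 — Magnitude: |H| = 0.6146 (-4.2 dB); phase: φ = 52.1°.

|H| = 0.6146 (-4.2 dB), φ = 52.1°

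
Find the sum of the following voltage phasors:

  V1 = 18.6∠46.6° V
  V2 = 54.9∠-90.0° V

Step 1 — Convert each phasor to rectangular form:
  V1 = 18.6·(cos(46.6°) + j·sin(46.6°)) = 12.78 + j13.51 V
  V2 = 54.9·(cos(-90.0°) + j·sin(-90.0°)) = 0 - j54.9 V
Step 2 — Sum components: V_total = 12.78 - j41.39 V.
Step 3 — Convert to polar: |V_total| = 43.31 V, ∠V_total = -72.8°.

V_total = 43.31∠-72.8° V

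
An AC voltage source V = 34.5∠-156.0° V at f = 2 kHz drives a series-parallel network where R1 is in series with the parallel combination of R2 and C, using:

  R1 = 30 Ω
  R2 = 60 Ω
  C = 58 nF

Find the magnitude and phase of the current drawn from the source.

Step 1 — Angular frequency: ω = 2π·f = 2π·2000 = 1.257e+04 rad/s.
Step 2 — Component impedances:
  R1: Z = R = 30 Ω
  R2: Z = R = 60 Ω
  C: Z = 1/(jωC) = -j/(ω·C) = 0 - j1372 Ω
Step 3 — Parallel branch: R2 || C = 1/(1/R2 + 1/C) = 59.89 - j2.619 Ω.
Step 4 — Series with R1: Z_total = R1 + (R2 || C) = 89.89 - j2.619 Ω = 89.92∠-1.7° Ω.
Step 5 — Source phasor: V = 34.5∠-156.0° V = -31.52 - j14.03 V.
Step 6 — Ohm's law: I = V / Z_total = (-31.52 - j14.03) / (89.89 - j2.619) = -0.3458 - j0.1662 A.
Step 7 — Convert to polar: |I| = 0.3837 A, ∠I = -154.3°.

I = 0.3837∠-154.3° A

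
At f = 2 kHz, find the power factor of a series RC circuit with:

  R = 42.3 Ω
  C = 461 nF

Step 1 — Angular frequency: ω = 2π·f = 2π·2000 = 1.257e+04 rad/s.
Step 2 — Component impedances:
  R: Z = R = 42.3 Ω
  C: Z = 1/(jωC) = -j/(ω·C) = 0 - j172.6 Ω
Step 3 — Series combination: Z_total = R + C = 42.3 - j172.6 Ω = 177.7∠-76.2° Ω.
Step 4 — Power factor: PF = cos(φ) = Re(Z)/|Z| = 42.3/177.7 = 0.238.
Step 5 — Type: Im(Z) = -172.6 ⇒ leading (phase φ = -76.2°).

PF = 0.238 (leading, φ = -76.2°)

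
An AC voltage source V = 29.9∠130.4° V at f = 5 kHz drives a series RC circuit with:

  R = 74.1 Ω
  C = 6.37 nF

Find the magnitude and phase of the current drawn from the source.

Step 1 — Angular frequency: ω = 2π·f = 2π·5000 = 3.142e+04 rad/s.
Step 2 — Component impedances:
  R: Z = R = 74.1 Ω
  C: Z = 1/(jωC) = -j/(ω·C) = 0 - j4997 Ω
Step 3 — Series combination: Z_total = R + C = 74.1 - j4997 Ω = 4998∠-89.2° Ω.
Step 4 — Source phasor: V = 29.9∠130.4° V = -19.38 + j22.77 V.
Step 5 — Ohm's law: I = V / Z_total = (-19.38 + j22.77) / (74.1 - j4997) = -0.004613 - j0.00381 A.
Step 6 — Convert to polar: |I| = 0.005983 A, ∠I = -140.4°.

I = 0.005983∠-140.4° A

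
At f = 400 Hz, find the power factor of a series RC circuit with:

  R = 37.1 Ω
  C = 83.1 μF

Step 1 — Angular frequency: ω = 2π·f = 2π·400 = 2513 rad/s.
Step 2 — Component impedances:
  R: Z = R = 37.1 Ω
  C: Z = 1/(jωC) = -j/(ω·C) = 0 - j4.788 Ω
Step 3 — Series combination: Z_total = R + C = 37.1 - j4.788 Ω = 37.41∠-7.4° Ω.
Step 4 — Power factor: PF = cos(φ) = Re(Z)/|Z| = 37.1/37.408 = 0.9918.
Step 5 — Type: Im(Z) = -4.788 ⇒ leading (phase φ = -7.4°).

PF = 0.9918 (leading, φ = -7.4°)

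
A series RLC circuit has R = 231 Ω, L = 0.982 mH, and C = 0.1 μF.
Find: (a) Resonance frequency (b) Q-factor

Step 1 — Resonance condition Im(Z)=0 gives ω₀ = 1/√(LC).
Step 2 — ω₀ = 1/√(0.000982·1e-07) = 1.009e+05 rad/s.
Step 3 — f₀ = ω₀/(2π) = 1.606e+04 Hz.
Step 4 — Series Q: Q = ω₀L/R = 1.009e+05·0.000982/231 = 0.429.

(a) f₀ = 1.606e+04 Hz  (b) Q = 0.429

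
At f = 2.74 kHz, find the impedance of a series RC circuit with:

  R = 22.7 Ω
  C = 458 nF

Step 1 — Angular frequency: ω = 2π·f = 2π·2740 = 1.722e+04 rad/s.
Step 2 — Component impedances:
  R: Z = R = 22.7 Ω
  C: Z = 1/(jωC) = -j/(ω·C) = 0 - j126.8 Ω
Step 3 — Series combination: Z_total = R + C = 22.7 - j126.8 Ω = 128.8∠-79.9° Ω.

Z = 22.7 - j126.8 Ω = 128.8∠-79.9° Ω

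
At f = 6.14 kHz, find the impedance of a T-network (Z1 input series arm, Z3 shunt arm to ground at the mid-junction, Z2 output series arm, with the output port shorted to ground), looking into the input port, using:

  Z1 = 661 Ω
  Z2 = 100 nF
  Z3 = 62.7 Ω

Step 1 — Angular frequency: ω = 2π·f = 2π·6140 = 3.858e+04 rad/s.
Step 2 — Component impedances:
  Z1: Z = R = 661 Ω
  Z2: Z = 1/(jωC) = -j/(ω·C) = 0 - j259.2 Ω
  Z3: Z = R = 62.7 Ω
Step 3 — With the output port shorted to ground, the output series arm Z2 runs from the junction to ground; the shunt arm Z3 also runs from the junction to ground. They appear in parallel: Z3 || Z2 = 59.23 - j14.33 Ω.
Step 4 — Series with input arm Z1: Z_in = Z1 + (Z3 || Z2) = 720.2 - j14.33 Ω = 720.4∠-1.1° Ω.

Z = 720.2 - j14.33 Ω = 720.4∠-1.1° Ω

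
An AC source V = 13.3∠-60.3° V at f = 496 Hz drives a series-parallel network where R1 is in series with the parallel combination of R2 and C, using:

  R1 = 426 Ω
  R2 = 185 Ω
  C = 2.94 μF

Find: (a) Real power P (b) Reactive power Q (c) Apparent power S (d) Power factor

Step 1 — Angular frequency: ω = 2π·f = 2π·496 = 3116 rad/s.
Step 2 — Component impedances:
  R1: Z = R = 426 Ω
  R2: Z = R = 185 Ω
  C: Z = 1/(jωC) = -j/(ω·C) = 0 - j109.1 Ω
Step 3 — Parallel branch: R2 || C = 1/(1/R2 + 1/C) = 47.76 - j80.96 Ω.
Step 4 — Series with R1: Z_total = R1 + (R2 || C) = 473.8 - j80.96 Ω = 480.6∠-9.7° Ω.
Step 5 — Source phasor: V = 13.3∠-60.3° V = 6.59 - j11.55 V.
Step 6 — Current: I = V / Z = 0.01756 - j0.02138 A = 0.02767∠-50.6° A.
Step 7 — Complex power: S = V·I* = 0.3628 - j0.062 VA.
Step 8 — Real power: P = Re(S) = 0.3628 W.
Step 9 — Reactive power: Q = Im(S) = -0.062 VAR.
Step 10 — Apparent power: |S| = 0.368 VA.
Step 11 — Power factor: PF = P/|S| = 0.9857 (leading).

(a) P = 0.3628 W  (b) Q = -0.062 VAR  (c) S = 0.368 VA  (d) PF = 0.9857 (leading)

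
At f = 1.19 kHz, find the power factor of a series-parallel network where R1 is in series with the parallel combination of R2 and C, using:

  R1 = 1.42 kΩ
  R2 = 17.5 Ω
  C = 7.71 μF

Step 1 — Angular frequency: ω = 2π·f = 2π·1190 = 7477 rad/s.
Step 2 — Component impedances:
  R1: Z = R = 1420 Ω
  R2: Z = R = 17.5 Ω
  C: Z = 1/(jωC) = -j/(ω·C) = 0 - j17.35 Ω
Step 3 — Parallel branch: R2 || C = 1/(1/R2 + 1/C) = 8.673 - j8.75 Ω.
Step 4 — Series with R1: Z_total = R1 + (R2 || C) = 1429 - j8.75 Ω = 1429∠-0.4° Ω.
Step 5 — Power factor: PF = cos(φ) = Re(Z)/|Z| = 1429/1429 = 1.
Step 6 — Type: Im(Z) = -8.75 ⇒ leading (phase φ = -0.4°).

PF = 1 (leading, φ = -0.4°)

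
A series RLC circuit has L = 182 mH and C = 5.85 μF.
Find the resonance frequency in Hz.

Step 1 — Resonance condition Im(Z)=0 gives ω₀ = 1/√(LC).
Step 2 — ω₀ = 1/√(0.182·5.85e-06) = 969.1 rad/s.
Step 3 — f₀ = ω₀/(2π) = 154.2 Hz.

f₀ = 154.2 Hz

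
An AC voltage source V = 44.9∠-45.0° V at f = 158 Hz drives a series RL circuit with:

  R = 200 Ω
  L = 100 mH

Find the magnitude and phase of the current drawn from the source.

Step 1 — Angular frequency: ω = 2π·f = 2π·158 = 992.7 rad/s.
Step 2 — Component impedances:
  R: Z = R = 200 Ω
  L: Z = jωL = j·992.7·0.1 = 0 + j99.27 Ω
Step 3 — Series combination: Z_total = R + L = 200 + j99.27 Ω = 223.3∠26.4° Ω.
Step 4 — Source phasor: V = 44.9∠-45.0° V = 31.75 - j31.75 V.
Step 5 — Ohm's law: I = V / Z_total = (31.75 - j31.75) / (200 + j99.27) = 0.06414 - j0.1906 A.
Step 6 — Convert to polar: |I| = 0.2011 A, ∠I = -71.4°.

I = 0.2011∠-71.4° A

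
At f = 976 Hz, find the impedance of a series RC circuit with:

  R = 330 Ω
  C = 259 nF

Step 1 — Angular frequency: ω = 2π·f = 2π·976 = 6132 rad/s.
Step 2 — Component impedances:
  R: Z = R = 330 Ω
  C: Z = 1/(jωC) = -j/(ω·C) = 0 - j629.6 Ω
Step 3 — Series combination: Z_total = R + C = 330 - j629.6 Ω = 710.8∠-62.3° Ω.

Z = 330 - j629.6 Ω = 710.8∠-62.3° Ω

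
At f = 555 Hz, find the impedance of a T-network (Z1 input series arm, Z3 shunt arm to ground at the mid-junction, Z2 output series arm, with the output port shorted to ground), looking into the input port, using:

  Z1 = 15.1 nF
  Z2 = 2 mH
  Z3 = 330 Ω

Step 1 — Angular frequency: ω = 2π·f = 2π·555 = 3487 rad/s.
Step 2 — Component impedances:
  Z1: Z = 1/(jωC) = -j/(ω·C) = 0 - j1.899e+04 Ω
  Z2: Z = jωL = j·3487·0.002 = 0 + j6.974 Ω
  Z3: Z = R = 330 Ω
Step 3 — With the output port shorted to ground, the output series arm Z2 runs from the junction to ground; the shunt arm Z3 also runs from the junction to ground. They appear in parallel: Z3 || Z2 = 0.1473 + j6.971 Ω.
Step 4 — Series with input arm Z1: Z_in = Z1 + (Z3 || Z2) = 0.1473 - j1.898e+04 Ω = 1.898e+04∠-90.0° Ω.

Z = 0.1473 - j1.898e+04 Ω = 1.898e+04∠-90.0° Ω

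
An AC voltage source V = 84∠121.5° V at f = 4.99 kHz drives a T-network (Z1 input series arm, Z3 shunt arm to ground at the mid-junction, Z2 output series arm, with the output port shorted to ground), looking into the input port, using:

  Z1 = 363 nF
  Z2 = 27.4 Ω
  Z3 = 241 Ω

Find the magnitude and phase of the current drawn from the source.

Step 1 — Angular frequency: ω = 2π·f = 2π·4990 = 3.135e+04 rad/s.
Step 2 — Component impedances:
  Z1: Z = 1/(jωC) = -j/(ω·C) = 0 - j87.86 Ω
  Z2: Z = R = 27.4 Ω
  Z3: Z = R = 241 Ω
Step 3 — With the output port shorted to ground, the output series arm Z2 runs from the junction to ground; the shunt arm Z3 also runs from the junction to ground. They appear in parallel: Z3 || Z2 = 24.6 Ω.
Step 4 — Series with input arm Z1: Z_in = Z1 + (Z3 || Z2) = 24.6 - j87.86 Ω = 91.24∠-74.4° Ω.
Step 5 — Source phasor: V = 84∠121.5° V = -43.89 + j71.62 V.
Step 6 — Ohm's law: I = V / Z_total = (-43.89 + j71.62) / (24.6 - j87.86) = -0.8856 - j0.2515 A.
Step 7 — Convert to polar: |I| = 0.9206 A, ∠I = -164.1°.

I = 0.9206∠-164.1° A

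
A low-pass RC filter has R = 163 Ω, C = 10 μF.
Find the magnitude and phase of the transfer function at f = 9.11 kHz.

Step 1 — Angular frequency: ω = 2π·9110 = 5.724e+04 rad/s.
Step 2 — Transfer function: H(jω) = 1/(1 + jωRC).
Step 3 — Denominator: 1 + jωRC = 1 + j·5.724e+04·163·1e-05 = 1 + j93.3.
Step 4 — H = 0.0001149 - j0.01072.
Step 5 — Magnitude: |H| = 0.01072 (-39.4 dB); phase: φ = -89.4°.

|H| = 0.01072 (-39.4 dB), φ = -89.4°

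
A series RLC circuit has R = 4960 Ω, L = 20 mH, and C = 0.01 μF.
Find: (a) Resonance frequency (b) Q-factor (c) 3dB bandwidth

Step 1 — Resonance: ω₀ = 1/√(LC) = 1/√(0.02·1e-08) = 7.071e+04 rad/s.
Step 2 — f₀ = ω₀/(2π) = 1.125e+04 Hz.
Step 3 — Series Q: Q = ω₀L/R = 7.071e+04·0.02/4960 = 0.2851.
Step 4 — Bandwidth: Δω = ω₀/Q = 2.48e+05 rad/s; BW = Δω/(2π) = 3.947e+04 Hz.

(a) f₀ = 1.125e+04 Hz  (b) Q = 0.2851  (c) BW = 3.947e+04 Hz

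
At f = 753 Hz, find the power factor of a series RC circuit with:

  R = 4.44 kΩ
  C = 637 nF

Step 1 — Angular frequency: ω = 2π·f = 2π·753 = 4731 rad/s.
Step 2 — Component impedances:
  R: Z = R = 4440 Ω
  C: Z = 1/(jωC) = -j/(ω·C) = 0 - j331.8 Ω
Step 3 — Series combination: Z_total = R + C = 4440 - j331.8 Ω = 4452∠-4.3° Ω.
Step 4 — Power factor: PF = cos(φ) = Re(Z)/|Z| = 4440/4452.4 = 0.9972.
Step 5 — Type: Im(Z) = -331.8 ⇒ leading (phase φ = -4.3°).

PF = 0.9972 (leading, φ = -4.3°)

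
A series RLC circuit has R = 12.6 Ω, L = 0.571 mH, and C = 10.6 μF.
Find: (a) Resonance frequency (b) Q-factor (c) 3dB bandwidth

Step 1 — Resonance condition Im(Z)=0 gives ω₀ = 1/√(LC).
Step 2 — ω₀ = 1/√(0.000571·1.06e-05) = 1.285e+04 rad/s.
Step 3 — f₀ = ω₀/(2π) = 2046 Hz.
Step 4 — Series Q: Q = ω₀L/R = 1.285e+04·0.000571/12.6 = 0.5825.
Step 5 — 3dB bandwidth: Δω = ω₀/Q = 2.207e+04 rad/s; BW = Δω/(2π) = 3512 Hz.

(a) f₀ = 2046 Hz  (b) Q = 0.5825  (c) BW = 3512 Hz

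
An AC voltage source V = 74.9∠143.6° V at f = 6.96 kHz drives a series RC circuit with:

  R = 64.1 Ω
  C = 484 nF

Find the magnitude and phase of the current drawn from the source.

Step 1 — Angular frequency: ω = 2π·f = 2π·6960 = 4.373e+04 rad/s.
Step 2 — Component impedances:
  R: Z = R = 64.1 Ω
  C: Z = 1/(jωC) = -j/(ω·C) = 0 - j47.25 Ω
Step 3 — Series combination: Z_total = R + C = 64.1 - j47.25 Ω = 79.63∠-36.4° Ω.
Step 4 — Source phasor: V = 74.9∠143.6° V = -60.29 + j44.45 V.
Step 5 — Ohm's law: I = V / Z_total = (-60.29 + j44.45) / (64.1 - j47.25) = -0.9406 + j0.0001193 A.
Step 6 — Convert to polar: |I| = 0.9406 A, ∠I = 180.0°.

I = 0.9406∠180.0° A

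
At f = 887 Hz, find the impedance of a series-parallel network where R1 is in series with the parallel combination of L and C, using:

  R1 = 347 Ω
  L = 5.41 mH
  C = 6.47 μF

Step 1 — Angular frequency: ω = 2π·f = 2π·887 = 5573 rad/s.
Step 2 — Component impedances:
  R1: Z = R = 347 Ω
  L: Z = jωL = j·5573·0.00541 = 0 + j30.15 Ω
  C: Z = 1/(jωC) = -j/(ω·C) = 0 - j27.73 Ω
Step 3 — Parallel branch: L || C = 1/(1/L + 1/C) = 0 - j345.8 Ω.
Step 4 — Series with R1: Z_total = R1 + (L || C) = 347 - j345.8 Ω = 489.9∠-44.9° Ω.

Z = 347 - j345.8 Ω = 489.9∠-44.9° Ω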